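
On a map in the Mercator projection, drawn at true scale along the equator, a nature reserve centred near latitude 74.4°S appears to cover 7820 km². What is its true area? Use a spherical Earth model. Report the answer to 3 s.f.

566 km²

For Mercator, h = k = sec φ (a conformal cylindrical projection has a single point scale, 1/cos φ).
Areal scale = k² = sec²φ = 1/cos²(74.4°) = 1/0.2689² = 13.83.
True area = apparent / (areal scale) = 7820 / 13.83 ≈ 566 km².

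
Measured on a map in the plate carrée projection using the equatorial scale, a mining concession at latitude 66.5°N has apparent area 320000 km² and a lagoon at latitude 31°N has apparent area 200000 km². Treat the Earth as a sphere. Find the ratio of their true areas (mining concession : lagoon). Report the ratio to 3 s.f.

On the plate carrée, areal scale = h·k = 1 × sec φ, so true area = apparent × cos φ.
True area of mining concession: 320000 × cos(66.5°) = 320000 × 0.3987 = 127600 km².
True area of lagoon: 200000 × cos(31°) = 200000 × 0.8572 = 171400 km².
Ratio = 127600 / 171400 ≈ 0.744.

0.744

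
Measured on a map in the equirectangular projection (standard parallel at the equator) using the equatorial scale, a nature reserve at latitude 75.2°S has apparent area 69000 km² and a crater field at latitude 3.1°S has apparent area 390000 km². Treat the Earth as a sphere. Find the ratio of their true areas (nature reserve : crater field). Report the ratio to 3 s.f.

0.0453

Plate carrée has h = 1 and k = sec φ, giving areal scale sec φ; true area = (apparent area) · cos φ.
True area of nature reserve: 69000 × cos(75.2°) = 69000 × 0.2554 = 17630 km².
True area of crater field: 390000 × cos(3.1°) = 390000 × 0.9985 = 389400 km².
Ratio = 17630 / 389400 ≈ 0.0453.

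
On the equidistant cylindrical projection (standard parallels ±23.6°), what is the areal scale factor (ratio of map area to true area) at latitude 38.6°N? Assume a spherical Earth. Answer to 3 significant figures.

1.17

In the equirectangular projection with standard parallel φ₀ = 23.6° (x = Rλ cos φ₀, y = Rφ), meridians are true-scale (h = 1) and the parallel scale is k = cos φ₀ / cos φ.
Areal scale = h·k = 1 × cos φ₀ / cos φ; at 38.6°, h = 1.000, k = 1.173, so h·k = 1.173.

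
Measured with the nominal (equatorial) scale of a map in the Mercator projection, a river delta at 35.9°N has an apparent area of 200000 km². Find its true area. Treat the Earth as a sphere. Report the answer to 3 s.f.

131000 km²

Mercator is conformal, so the point scale is isotropic: h = k = sec φ = 1/cos φ.
Areal scale = k² = sec²φ = 1/cos²(35.9°) = 1/0.8100² = 1.524.
True area = apparent / (areal scale) = 200000 / 1.524 ≈ 131000 km².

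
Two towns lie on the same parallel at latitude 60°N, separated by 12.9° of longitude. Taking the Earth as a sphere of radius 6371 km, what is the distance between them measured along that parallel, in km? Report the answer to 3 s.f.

Arc length along a parallel = R cos φ · Δλ (with Δλ in radians).
= 6371 × cos 60° × (12.9° × π/180) = 6371 × 0.5000 × 0.2251 ≈ 717 km.

717 km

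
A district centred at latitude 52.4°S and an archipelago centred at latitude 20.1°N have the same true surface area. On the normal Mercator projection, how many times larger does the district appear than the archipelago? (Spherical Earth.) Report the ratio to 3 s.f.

Mercator is conformal with k = sec φ, so areal scale = k² = sec²φ.
At 52.4°: sec²(52.4°) = 1/0.6101² = 2.686.
At 20.1°: sec²(20.1°) = 1/0.9391² = 1.134.
Ratio = 2.686/1.134 = cos²(20.1°)/cos²(52.4°) ≈ 2.37.

2.37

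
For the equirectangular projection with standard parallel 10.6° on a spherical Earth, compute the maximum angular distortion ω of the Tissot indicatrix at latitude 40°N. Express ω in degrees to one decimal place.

14.2°

In the equirectangular projection with standard parallel φ₀ = 10.6° (x = Rλ cos φ₀, y = Rφ), meridians are true-scale (h = 1) and the parallel scale is k = cos φ₀ / cos φ.
At 40°: h = 1.000, k = 1.283; principal scales a = 1.283, b = 1.000.
sin(ω/2) = (a − b)/(a + b) = 0.2831/2.283 = 0.1240, so ω = 2 arcsin(0.1240) ≈ 14.2°.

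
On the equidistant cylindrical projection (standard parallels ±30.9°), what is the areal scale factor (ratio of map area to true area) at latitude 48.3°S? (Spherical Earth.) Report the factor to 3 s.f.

With standard parallel φ₀ = 30.9°, the equirectangular projection gives x = Rλ cos φ₀, y = Rφ, so h = 1 and k = cos 30.9° / cos φ.
Areal scale = h·k = 1 × cos φ₀ / cos φ; at 48.3°, h = 1.000, k = 1.290, so h·k = 1.290.

1.29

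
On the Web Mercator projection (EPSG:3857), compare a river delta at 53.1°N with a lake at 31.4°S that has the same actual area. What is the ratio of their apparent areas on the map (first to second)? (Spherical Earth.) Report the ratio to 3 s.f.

Mercator areal scale is sec²φ.
At 53.1°: sec²(53.1°) = 1/0.6004² = 2.774.
At 31.4°: sec²(31.4°) = 1/0.8536² = 1.373.
Ratio = 2.774/1.373 = cos²(31.4°)/cos²(53.1°) ≈ 2.02.

2.02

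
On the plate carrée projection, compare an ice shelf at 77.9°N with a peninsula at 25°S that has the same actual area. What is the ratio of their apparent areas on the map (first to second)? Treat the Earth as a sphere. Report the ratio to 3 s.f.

Plate carrée maps x = Rλ, y = Rφ. The meridian scale is h = 1 and the parallel scale is k = 1/cos φ = sec φ.
Areal scale at 77.9°: h·k = 1.000 × 4.771 = 4.771.
Areal scale at 25°: h·k = 1.000 × 1.103 = 1.103.
Ratio = 4.771/1.103 ≈ 4.32.

4.32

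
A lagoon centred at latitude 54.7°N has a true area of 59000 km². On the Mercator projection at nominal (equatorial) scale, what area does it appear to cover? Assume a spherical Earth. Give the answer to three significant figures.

177000 km²

Mercator is conformal, so the point scale is isotropic: h = k = sec φ = 1/cos φ.
Areal scale = k² = sec²φ = 1/cos²(54.7°) = 1/0.5779² = 2.995.
Apparent area = 59000 × 2.995 ≈ 177000 km².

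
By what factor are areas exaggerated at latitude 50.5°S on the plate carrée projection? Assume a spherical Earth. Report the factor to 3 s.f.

In the plate carrée (x = Rλ, y = Rφ), meridians are true-scale (h = 1) and parallels are stretched by k = sec φ.
Areal scale = h·k = 1 × sec φ; at 50.5°, h = 1.000, k = 1.572, so h·k = 1.572.

1.57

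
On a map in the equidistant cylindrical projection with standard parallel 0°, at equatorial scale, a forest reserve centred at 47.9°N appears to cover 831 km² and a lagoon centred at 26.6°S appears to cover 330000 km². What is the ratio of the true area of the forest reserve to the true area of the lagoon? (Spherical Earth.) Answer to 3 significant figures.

0.00189

Plate carrée has h = 1 and k = sec φ, giving areal scale sec φ; true area = (apparent area) · cos φ.
True area of forest reserve: 831 × cos(47.9°) = 831 × 0.6704 = 557.1 km².
True area of lagoon: 330000 × cos(26.6°) = 330000 × 0.8942 = 295100 km².
Ratio = 557.1 / 295100 ≈ 0.00189.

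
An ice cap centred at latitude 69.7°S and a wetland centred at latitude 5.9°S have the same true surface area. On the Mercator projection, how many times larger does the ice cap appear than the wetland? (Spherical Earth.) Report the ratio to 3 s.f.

On Mercator, area is exaggerated by sec²φ = 1/cos²φ.
At 69.7°: sec²(69.7°) = 1/0.3469² = 8.308.
At 5.9°: sec²(5.9°) = 1/0.9947² = 1.011.
Ratio = 8.308/1.011 = cos²(5.9°)/cos²(69.7°) ≈ 8.22.

8.22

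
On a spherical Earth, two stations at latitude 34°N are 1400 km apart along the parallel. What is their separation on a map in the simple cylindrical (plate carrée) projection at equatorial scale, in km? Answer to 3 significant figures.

1690 km

Plate carrée maps x = Rλ, y = Rφ. The meridian scale is h = 1 and the parallel scale is k = 1/cos φ = sec φ.
Along the parallel, k = sec 34° = 1/0.8290 = 1.206.
Map distance = 1400 × 1.206 ≈ 1690 km.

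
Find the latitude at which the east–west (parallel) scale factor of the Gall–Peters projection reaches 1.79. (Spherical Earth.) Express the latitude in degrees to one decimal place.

Gall–Peters is a cylindrical equal-area projection with standard parallels at ±45°. Cylindrical equal-area (φ₀ = 45°): h = cos φ / cos 45° along meridians, k = cos 45° / cos φ along parallels; h·k = 1.
k = cos φ₀ / cos φ = 1.79  ⇒  cos φ = cos 45° / 1.79 = 0.3950.
φ = arccos(0.3950) ≈ 66.7°.

66.7°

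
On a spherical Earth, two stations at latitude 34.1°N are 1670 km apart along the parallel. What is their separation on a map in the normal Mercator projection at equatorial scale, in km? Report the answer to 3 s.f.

2020 km

Mercator is conformal, so the point scale is isotropic: h = k = sec φ = 1/cos φ.
Along the parallel, k = sec 34.1° = 1/0.8281 = 1.208.
Map distance = 1670 × 1.208 ≈ 2020 km.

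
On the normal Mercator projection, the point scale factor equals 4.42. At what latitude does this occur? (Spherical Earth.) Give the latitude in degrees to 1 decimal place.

Mercator scale is k = sec φ = 1/cos φ.
1/cos φ = 4.42  ⇒  cos φ = 0.2262  ⇒  φ = arccos(0.2262) ≈ 76.9°.

76.9°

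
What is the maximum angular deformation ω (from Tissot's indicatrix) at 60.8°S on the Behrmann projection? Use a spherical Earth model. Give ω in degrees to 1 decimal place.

Behrmann is a cylindrical equal-area projection with standard parallels at ±30°. A cylindrical equal-area projection with standard parallel φ₀ has meridian scale h = cos φ / cos φ₀ and parallel scale k = cos φ₀ / cos φ (so areas are preserved, h·k = 1).
At 60.8°: h = 0.5633, k = 1.775; principal scales a = 1.775, b = 0.5633.
sin(ω/2) = (a − b)/(a + b) = 1.212/2.338 = 0.5182, so ω = 2 arcsin(0.5182) ≈ 62.4°.

62.4°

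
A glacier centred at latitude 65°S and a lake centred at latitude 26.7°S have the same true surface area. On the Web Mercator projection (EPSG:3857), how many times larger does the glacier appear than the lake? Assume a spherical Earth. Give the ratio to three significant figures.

4.47

Mercator is conformal with k = sec φ, so areal scale = k² = sec²φ.
At 65°: sec²(65°) = 1/0.4226² = 5.599.
At 26.7°: sec²(26.7°) = 1/0.8934² = 1.253.
Ratio = 5.599/1.253 = cos²(26.7°)/cos²(65°) ≈ 4.47.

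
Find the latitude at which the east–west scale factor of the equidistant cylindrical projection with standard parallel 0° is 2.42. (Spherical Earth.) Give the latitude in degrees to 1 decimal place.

65.6°

Plate carrée: h = 1, k = sec φ along parallels.
sec φ = 2.42  ⇒  cos φ = 0.4132  ⇒  φ ≈ 65.6°.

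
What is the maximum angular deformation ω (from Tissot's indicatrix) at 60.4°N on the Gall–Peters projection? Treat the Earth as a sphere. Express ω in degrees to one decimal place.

The Gall–Peters projection is cylindrical equal-area with φ₀ = 45°. Cylindrical equal-area (φ₀ = 45°): h = cos φ / cos 45° along meridians, k = cos 45° / cos φ along parallels; h·k = 1.
At 60.4°: h = 0.6985, k = 1.432; principal scales a = 1.432, b = 0.6985.
sin(ω/2) = (a − b)/(a + b) = 0.7330/2.130 = 0.3441, so ω = 2 arcsin(0.3441) ≈ 40.3°.

40.3°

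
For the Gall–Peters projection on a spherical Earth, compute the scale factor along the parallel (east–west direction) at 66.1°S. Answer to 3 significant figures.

Gall–Peters is a cylindrical equal-area projection with standard parallels at ±45°. Cylindrical equal-area (φ₀ = 45°): h = cos φ / cos 45° along meridians, k = cos 45° / cos φ along parallels; h·k = 1.
k = cos 45° / cos 66.1° = 0.7071/0.4051 = 1.745.

1.75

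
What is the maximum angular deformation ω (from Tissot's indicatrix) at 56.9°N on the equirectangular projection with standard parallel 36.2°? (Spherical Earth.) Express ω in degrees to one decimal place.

In the equirectangular projection with standard parallel φ₀ = 36.2° (x = Rλ cos φ₀, y = Rφ), meridians are true-scale (h = 1) and the parallel scale is k = cos φ₀ / cos φ.
At 56.9°: h = 1.000, k = 1.478; principal scales a = 1.478, b = 1.000.
sin(ω/2) = (a − b)/(a + b) = 0.4777/2.478 = 0.1928, so ω = 2 arcsin(0.1928) ≈ 22.2°.

22.2°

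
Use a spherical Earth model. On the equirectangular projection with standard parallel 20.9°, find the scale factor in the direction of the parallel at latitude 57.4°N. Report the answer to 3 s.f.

1.73

In the equirectangular projection with standard parallel φ₀ = 20.9° (x = Rλ cos φ₀, y = Rφ), meridians are true-scale (h = 1) and the parallel scale is k = cos φ₀ / cos φ.
k = cos 20.9° / cos 57.4° = 0.9342/0.5388 = 1.734.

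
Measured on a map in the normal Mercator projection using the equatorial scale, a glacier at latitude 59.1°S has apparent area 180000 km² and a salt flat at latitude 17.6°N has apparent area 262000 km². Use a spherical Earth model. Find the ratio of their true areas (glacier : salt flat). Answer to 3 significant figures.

Since Mercator area scale is 1/cos²φ, the true area equals the apparent area multiplied by cos²φ.
True area of glacier: 180000 × cos²(59.1°) = 180000 × 0.2637 = 47470 km².
True area of salt flat: 262000 × cos²(17.6°) = 262000 × 0.9086 = 238000 km².
Ratio = 47470 / 238000 ≈ 0.199.

0.199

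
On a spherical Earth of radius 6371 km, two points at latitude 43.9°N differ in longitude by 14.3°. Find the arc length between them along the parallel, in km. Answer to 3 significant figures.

1150 km

Arc length along a parallel = R cos φ · Δλ (with Δλ in radians).
= 6371 × cos 43.9° × (14.3° × π/180) = 6371 × 0.7206 × 0.2496 ≈ 1150 km.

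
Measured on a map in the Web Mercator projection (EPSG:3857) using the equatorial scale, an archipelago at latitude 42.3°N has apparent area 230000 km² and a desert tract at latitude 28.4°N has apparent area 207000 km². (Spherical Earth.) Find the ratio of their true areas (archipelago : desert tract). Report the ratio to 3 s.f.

Mercator's areal exaggeration is sec²φ; hence true area = (apparent area) · cos²φ.
True area of archipelago: 230000 × cos²(42.3°) = 230000 × 0.5471 = 125800 km².
True area of desert tract: 207000 × cos²(28.4°) = 207000 × 0.7738 = 160200 km².
Ratio = 125800 / 160200 ≈ 0.786.

0.786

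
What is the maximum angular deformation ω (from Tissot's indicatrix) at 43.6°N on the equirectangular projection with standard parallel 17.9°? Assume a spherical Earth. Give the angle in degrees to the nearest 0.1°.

15.6°

In the equirectangular projection with standard parallel φ₀ = 17.9° (x = Rλ cos φ₀, y = Rφ), meridians are true-scale (h = 1) and the parallel scale is k = cos φ₀ / cos φ.
At 43.6°: h = 1.000, k = 1.314; principal scales a = 1.314, b = 1.000.
sin(ω/2) = (a − b)/(a + b) = 0.3140/2.314 = 0.1357, so ω = 2 arcsin(0.1357) ≈ 15.6°.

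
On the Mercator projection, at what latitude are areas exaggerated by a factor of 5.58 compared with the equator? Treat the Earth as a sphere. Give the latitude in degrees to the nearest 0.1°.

Mercator areal scale is sec²φ.
sec²φ = 5.58  ⇒  cos²φ = 0.1792  ⇒  cos φ = 0.4233.
φ = arccos(0.4233) ≈ 65.0°.

65.0°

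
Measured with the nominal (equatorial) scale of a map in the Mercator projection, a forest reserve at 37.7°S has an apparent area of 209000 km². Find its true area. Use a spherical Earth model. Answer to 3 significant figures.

131000 km²

The Mercator projection is conformal; its linear scale factor is the same in every direction and equals sec φ = 1/cos φ.
Areal scale = k² = sec²φ = 1/cos²(37.7°) = 1/0.7912² = 1.597.
True area = apparent / (areal scale) = 209000 / 1.597 ≈ 131000 km².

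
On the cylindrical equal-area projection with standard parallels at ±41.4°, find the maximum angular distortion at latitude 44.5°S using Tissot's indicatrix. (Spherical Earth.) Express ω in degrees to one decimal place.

For cylindrical equal-area with standard parallel φ₀, h = cos φ / cos φ₀ and k = cos φ₀ / cos φ, so h·k = 1.
At 44.5°: h = 0.9509, k = 1.052; principal scales a = 1.052, b = 0.9509.
sin(ω/2) = (a − b)/(a + b) = 0.1008/2.003 = 0.05035, so ω = 2 arcsin(0.05035) ≈ 5.8°.

5.8°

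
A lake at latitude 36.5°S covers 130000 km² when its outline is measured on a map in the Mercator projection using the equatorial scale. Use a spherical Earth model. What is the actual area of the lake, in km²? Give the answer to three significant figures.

84000 km²

The Mercator projection is conformal; its linear scale factor is the same in every direction and equals sec φ = 1/cos φ.
Areal scale = k² = sec²φ = 1/cos²(36.5°) = 1/0.8039² = 1.548.
True area = apparent / (areal scale) = 130000 / 1.548 ≈ 84000 km².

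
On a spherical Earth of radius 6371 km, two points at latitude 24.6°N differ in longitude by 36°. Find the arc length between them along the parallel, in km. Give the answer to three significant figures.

3640 km

Arc length along a parallel = R cos φ · Δλ (with Δλ in radians).
= 6371 × cos 24.6° × (36° × π/180) = 6371 × 0.9092 × 0.6283 ≈ 3640 km.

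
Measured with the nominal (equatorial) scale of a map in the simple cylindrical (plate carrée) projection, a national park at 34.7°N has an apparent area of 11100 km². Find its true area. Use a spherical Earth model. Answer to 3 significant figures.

9130 km²

Plate carrée maps x = Rλ, y = Rφ. The meridian scale is h = 1 and the parallel scale is k = 1/cos φ = sec φ.
Areal scale = h·k = 1 × sec φ; at 34.7°, h = 1.000, k = 1.216, so h·k = 1.216.
True area = apparent / (areal scale) = 11100 / 1.216 ≈ 9130 km².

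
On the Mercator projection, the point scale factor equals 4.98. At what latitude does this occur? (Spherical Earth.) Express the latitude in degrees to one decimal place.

Mercator scale is k = sec φ = 1/cos φ.
1/cos φ = 4.98  ⇒  cos φ = 0.2008  ⇒  φ = arccos(0.2008) ≈ 78.4°.

78.4°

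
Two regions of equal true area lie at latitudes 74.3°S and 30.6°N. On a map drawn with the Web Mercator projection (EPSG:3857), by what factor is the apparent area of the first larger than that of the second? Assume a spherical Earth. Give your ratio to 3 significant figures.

10.1

Mercator is conformal with k = sec φ, so areal scale = k² = sec²φ.
At 74.3°: sec²(74.3°) = 1/0.2706² = 13.66.
At 30.6°: sec²(30.6°) = 1/0.8607² = 1.350.
Ratio = 13.66/1.350 = cos²(30.6°)/cos²(74.3°) ≈ 10.1.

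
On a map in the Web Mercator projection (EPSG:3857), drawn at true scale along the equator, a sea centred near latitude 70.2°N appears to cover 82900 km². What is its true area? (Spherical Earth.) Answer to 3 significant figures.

9510 km²

The Mercator projection is conformal; its linear scale factor is the same in every direction and equals sec φ = 1/cos φ.
Areal scale = k² = sec²φ = 1/cos²(70.2°) = 1/0.3387² = 8.715.
True area = apparent / (areal scale) = 82900 / 8.715 ≈ 9510 km².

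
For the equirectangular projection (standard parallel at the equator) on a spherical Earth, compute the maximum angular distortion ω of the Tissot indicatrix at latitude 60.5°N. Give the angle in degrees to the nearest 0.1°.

39.8°

Plate carrée maps x = Rλ, y = Rφ. The meridian scale is h = 1 and the parallel scale is k = 1/cos φ = sec φ.
At 60.5°: h = 1.000, k = 2.031; principal scales a = 2.031, b = 1.000.
sin(ω/2) = (a − b)/(a + b) = 1.031/3.031 = 0.3401, so ω = 2 arcsin(0.3401) ≈ 39.8°.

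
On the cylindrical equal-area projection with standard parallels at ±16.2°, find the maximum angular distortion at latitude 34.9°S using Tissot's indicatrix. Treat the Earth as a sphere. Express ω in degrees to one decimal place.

18.0°

Cylindrical equal-area (φ₀ = 16.2°): h = cos φ / cos 16.2° along meridians, k = cos 16.2° / cos φ along parallels; h·k = 1.
At 34.9°: h = 0.8541, k = 1.171; principal scales a = 1.171, b = 0.8541.
sin(ω/2) = (a − b)/(a + b) = 0.3168/2.025 = 0.1565, so ω = 2 arcsin(0.1565) ≈ 18.0°.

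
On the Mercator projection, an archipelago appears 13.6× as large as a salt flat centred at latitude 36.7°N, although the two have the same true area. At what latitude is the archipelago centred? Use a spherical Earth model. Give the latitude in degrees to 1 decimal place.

77.4°

On Mercator, (apparent₁)/(apparent₂) = sec²φ₁ / sec²φ₂ when true areas are equal.
cos²φ₂ / cos²φ₁ = 13.6  ⇒  cos φ₁ = cos 36.7° / √13.6 = 0.8018/3.688 = 0.2174.
φ₁ = arccos(0.2174) ≈ 77.4°.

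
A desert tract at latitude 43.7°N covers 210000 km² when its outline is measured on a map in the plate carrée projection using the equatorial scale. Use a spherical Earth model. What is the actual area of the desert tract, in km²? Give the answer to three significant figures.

152000 km²

In the plate carrée (x = Rλ, y = Rφ), meridians are true-scale (h = 1) and parallels are stretched by k = sec φ.
Areal scale = h·k = 1 × sec φ; at 43.7°, h = 1.000, k = 1.383, so h·k = 1.383.
True area = apparent / (areal scale) = 210000 / 1.383 ≈ 152000 km².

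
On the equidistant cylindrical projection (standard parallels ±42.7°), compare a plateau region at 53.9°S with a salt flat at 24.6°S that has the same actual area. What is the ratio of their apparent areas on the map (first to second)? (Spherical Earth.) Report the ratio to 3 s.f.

The equidistant cylindrical projection with φ₀ = 42.7° has h = 1 (meridians true) and k = cos φ₀ / cos φ along parallels.
Areal scale at 53.9°: h·k = 1.000 × 1.247 = 1.247.
Areal scale at 24.6°: h·k = 1.000 × 0.8083 = 0.8083.
Ratio = 1.247/0.8083 ≈ 1.54.

1.54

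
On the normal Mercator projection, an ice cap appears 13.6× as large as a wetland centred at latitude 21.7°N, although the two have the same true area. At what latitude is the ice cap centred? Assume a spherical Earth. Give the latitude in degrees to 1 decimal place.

Mercator areal scale is sec²φ, so apparent-area ratio = sec²φ₁ / sec²φ₂ = cos²φ₂ / cos²φ₁.
cos²φ₂ / cos²φ₁ = 13.6  ⇒  cos φ₁ = cos 21.7° / √13.6 = 0.9291/3.688 = 0.2519.
φ₁ = arccos(0.2519) ≈ 75.4°.

75.4°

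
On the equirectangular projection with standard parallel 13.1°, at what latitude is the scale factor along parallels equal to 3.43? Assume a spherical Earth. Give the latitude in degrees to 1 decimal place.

73.5°

The equidistant cylindrical projection with φ₀ = 13.1° has h = 1 (meridians true) and k = cos φ₀ / cos φ along parallels.
k = cos φ₀ / cos φ = 3.43  ⇒  cos φ = cos 13.1° / 3.43 = 0.2840.
φ = arccos(0.2840) ≈ 73.5°.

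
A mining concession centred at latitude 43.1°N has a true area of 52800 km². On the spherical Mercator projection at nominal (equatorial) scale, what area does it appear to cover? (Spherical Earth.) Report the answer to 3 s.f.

Mercator is conformal, so the point scale is isotropic: h = k = sec φ = 1/cos φ.
Areal scale = k² = sec²φ = 1/cos²(43.1°) = 1/0.7302² = 1.876.
Apparent area = 52800 × 1.876 ≈ 99000 km².

99000 km²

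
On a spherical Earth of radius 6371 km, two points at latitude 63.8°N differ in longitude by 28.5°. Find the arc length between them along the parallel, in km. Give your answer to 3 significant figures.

1400 km

Arc length along a parallel = R cos φ · Δλ (with Δλ in radians).
= 6371 × cos 63.8° × (28.5° × π/180) = 6371 × 0.4415 × 0.4974 ≈ 1400 km.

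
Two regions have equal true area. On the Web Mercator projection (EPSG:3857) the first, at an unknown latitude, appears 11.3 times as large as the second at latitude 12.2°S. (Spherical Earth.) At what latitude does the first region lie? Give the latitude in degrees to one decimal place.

73.1°

For equal true areas on Mercator, apparent areas scale as sec²φ, so the ratio is cos²φ₂ / cos²φ₁.
cos²φ₂ / cos²φ₁ = 11.3  ⇒  cos φ₁ = cos 12.2° / √11.3 = 0.9774/3.362 = 0.2908.
φ₁ = arccos(0.2908) ≈ 73.1°.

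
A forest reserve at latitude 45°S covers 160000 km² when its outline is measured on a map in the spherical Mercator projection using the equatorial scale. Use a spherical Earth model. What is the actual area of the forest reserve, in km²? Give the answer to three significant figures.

80000 km²

The Mercator projection is conformal; its linear scale factor is the same in every direction and equals sec φ = 1/cos φ.
Areal scale = k² = sec²φ = 1/cos²(45°) = 1/0.7071² = 2.000.
True area = apparent / (areal scale) = 160000 / 2.000 ≈ 80000 km².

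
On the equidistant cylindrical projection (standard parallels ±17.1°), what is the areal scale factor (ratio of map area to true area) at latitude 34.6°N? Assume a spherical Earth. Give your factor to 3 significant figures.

The equidistant cylindrical projection with φ₀ = 17.1° has h = 1 (meridians true) and k = cos φ₀ / cos φ along parallels.
Areal scale = h·k = 1 × cos φ₀ / cos φ; at 34.6°, h = 1.000, k = 1.161, so h·k = 1.161.

1.16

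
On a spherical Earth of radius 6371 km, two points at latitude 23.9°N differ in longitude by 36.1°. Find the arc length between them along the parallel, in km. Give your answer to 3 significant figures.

Arc length along a parallel = R cos φ · Δλ (with Δλ in radians).
= 6371 × cos 23.9° × (36.1° × π/180) = 6371 × 0.9143 × 0.6301 ≈ 3670 km.

3670 km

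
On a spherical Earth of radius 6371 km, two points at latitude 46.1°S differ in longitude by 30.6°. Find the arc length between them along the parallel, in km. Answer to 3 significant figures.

2360 km

Arc length along a parallel = R cos φ · Δλ (with Δλ in radians).
= 6371 × cos 46.1° × (30.6° × π/180) = 6371 × 0.6934 × 0.5341 ≈ 2360 km.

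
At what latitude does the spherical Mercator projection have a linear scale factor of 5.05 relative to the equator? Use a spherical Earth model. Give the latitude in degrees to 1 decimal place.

78.6°

Mercator scale is k = sec φ = 1/cos φ.
1/cos φ = 5.05  ⇒  cos φ = 0.1980  ⇒  φ = arccos(0.1980) ≈ 78.6°.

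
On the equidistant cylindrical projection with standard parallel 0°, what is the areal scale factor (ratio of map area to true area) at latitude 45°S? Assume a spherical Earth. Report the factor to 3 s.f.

1.41

In the plate carrée (x = Rλ, y = Rφ), meridians are true-scale (h = 1) and parallels are stretched by k = sec φ.
Areal scale = h·k = 1 × sec φ; at 45°, h = 1.000, k = 1.414, so h·k = 1.414.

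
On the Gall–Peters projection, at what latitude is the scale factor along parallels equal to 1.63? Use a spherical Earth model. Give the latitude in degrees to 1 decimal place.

The Gall–Peters projection is cylindrical equal-area with φ₀ = 45°. Cylindrical equal-area (φ₀ = 45°): h = cos φ / cos 45° along meridians, k = cos 45° / cos φ along parallels; h·k = 1.
k = cos φ₀ / cos φ = 1.63  ⇒  cos φ = cos 45° / 1.63 = 0.4338.
φ = arccos(0.4338) ≈ 64.3°.

64.3°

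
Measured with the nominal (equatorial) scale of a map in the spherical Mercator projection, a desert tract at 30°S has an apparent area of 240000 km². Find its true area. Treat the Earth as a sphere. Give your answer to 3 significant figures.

180000 km²

Mercator is conformal, so the point scale is isotropic: h = k = sec φ = 1/cos φ.
Areal scale = k² = sec²φ = 1/cos²(30°) = 1/0.8660² = 1.333.
True area = apparent / (areal scale) = 240000 / 1.333 ≈ 180000 km².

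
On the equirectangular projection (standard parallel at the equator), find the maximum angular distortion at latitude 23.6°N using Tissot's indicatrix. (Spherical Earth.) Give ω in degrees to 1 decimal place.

5.0°

Plate carrée maps x = Rλ, y = Rφ. The meridian scale is h = 1 and the parallel scale is k = 1/cos φ = sec φ.
At 23.6°: h = 1.000, k = 1.091; principal scales a = 1.091, b = 1.000.
sin(ω/2) = (a − b)/(a + b) = 0.09127/2.091 = 0.04364, so ω = 2 arcsin(0.04364) ≈ 5.0°.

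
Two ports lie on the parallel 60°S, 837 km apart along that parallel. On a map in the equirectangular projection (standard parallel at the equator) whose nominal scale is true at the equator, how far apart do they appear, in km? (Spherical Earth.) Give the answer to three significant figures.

1670 km

Plate carrée maps x = Rλ, y = Rφ. The meridian scale is h = 1 and the parallel scale is k = 1/cos φ = sec φ.
Along the parallel, k = sec 60° = 1/0.5000 = 2.000.
Map distance = 837 × 2.000 ≈ 1670 km.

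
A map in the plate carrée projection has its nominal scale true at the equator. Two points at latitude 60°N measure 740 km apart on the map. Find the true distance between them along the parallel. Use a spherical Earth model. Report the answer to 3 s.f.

In the plate carrée (x = Rλ, y = Rφ), meridians are true-scale (h = 1) and parallels are stretched by k = sec φ.
Along the parallel at 60°, map distances are exaggerated by k = sec 60° = 2.000.
True distance = 740 / 2.000 = 740 × cos 60° ≈ 370 km.

370 km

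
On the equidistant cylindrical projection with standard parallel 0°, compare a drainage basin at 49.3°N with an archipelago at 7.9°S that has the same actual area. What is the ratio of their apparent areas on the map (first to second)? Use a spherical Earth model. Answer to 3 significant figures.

For the equirectangular projection with φ₀ = 0 (plate carrée), h = 1 along meridians and k = sec φ along parallels.
Areal scale at 49.3°: h·k = 1.000 × 1.534 = 1.534.
Areal scale at 7.9°: h·k = 1.000 × 1.010 = 1.010.
Ratio = 1.534/1.010 ≈ 1.52.

1.52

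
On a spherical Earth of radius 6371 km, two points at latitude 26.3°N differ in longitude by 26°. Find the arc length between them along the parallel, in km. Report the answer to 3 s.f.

2590 km

Arc length along a parallel = R cos φ · Δλ (with Δλ in radians).
= 6371 × cos 26.3° × (26° × π/180) = 6371 × 0.8965 × 0.4538 ≈ 2590 km.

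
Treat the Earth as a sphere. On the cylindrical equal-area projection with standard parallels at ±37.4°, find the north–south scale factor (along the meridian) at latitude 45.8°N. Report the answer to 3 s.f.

0.878

Cylindrical equal-area (φ₀ = 37.4°): h = cos φ / cos 37.4° along meridians, k = cos 37.4° / cos φ along parallels; h·k = 1.
h = cos 45.8° / cos 37.4° = 0.6972/0.7944 = 0.8776.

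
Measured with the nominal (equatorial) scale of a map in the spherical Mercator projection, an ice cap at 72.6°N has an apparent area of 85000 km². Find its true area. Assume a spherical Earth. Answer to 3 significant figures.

7600 km²

For Mercator, h = k = sec φ (a conformal cylindrical projection has a single point scale, 1/cos φ).
Areal scale = k² = sec²φ = 1/cos²(72.6°) = 1/0.2990² = 11.18.
True area = apparent / (areal scale) = 85000 / 11.18 ≈ 7600 km².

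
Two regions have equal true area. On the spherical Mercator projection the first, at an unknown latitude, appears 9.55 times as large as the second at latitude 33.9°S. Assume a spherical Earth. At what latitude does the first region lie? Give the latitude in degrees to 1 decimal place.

Mercator areal scale is sec²φ, so apparent-area ratio = sec²φ₁ / sec²φ₂ = cos²φ₂ / cos²φ₁.
cos²φ₂ / cos²φ₁ = 9.55  ⇒  cos φ₁ = cos 33.9° / √9.55 = 0.8300/3.090 = 0.2686.
φ₁ = arccos(0.2686) ≈ 74.4°.

74.4°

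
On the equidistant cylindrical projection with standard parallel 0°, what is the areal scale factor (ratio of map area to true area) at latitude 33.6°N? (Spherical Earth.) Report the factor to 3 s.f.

1.20

In the plate carrée (x = Rλ, y = Rφ), meridians are true-scale (h = 1) and parallels are stretched by k = sec φ.
Areal scale = h·k = 1 × sec φ; at 33.6°, h = 1.000, k = 1.201, so h·k = 1.201.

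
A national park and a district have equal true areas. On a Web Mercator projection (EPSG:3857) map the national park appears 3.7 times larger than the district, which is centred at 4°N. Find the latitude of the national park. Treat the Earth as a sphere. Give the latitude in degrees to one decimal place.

58.8°

For equal true areas on Mercator, apparent areas scale as sec²φ, so the ratio is cos²φ₂ / cos²φ₁.
cos²φ₂ / cos²φ₁ = 3.7  ⇒  cos φ₁ = cos 4° / √3.7 = 0.9976/1.924 = 0.5186.
φ₁ = arccos(0.5186) ≈ 58.8°.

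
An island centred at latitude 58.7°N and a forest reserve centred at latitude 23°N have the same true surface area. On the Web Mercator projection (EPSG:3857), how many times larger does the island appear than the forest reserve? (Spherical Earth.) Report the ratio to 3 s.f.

3.14

Mercator is conformal with k = sec φ, so areal scale = k² = sec²φ.
At 58.7°: sec²(58.7°) = 1/0.5195² = 3.705.
At 23°: sec²(23°) = 1/0.9205² = 1.180.
Ratio = 3.705/1.180 = cos²(23°)/cos²(58.7°) ≈ 3.14.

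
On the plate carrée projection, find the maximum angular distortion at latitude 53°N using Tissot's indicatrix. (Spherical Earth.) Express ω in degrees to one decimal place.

In the plate carrée (x = Rλ, y = Rφ), meridians are true-scale (h = 1) and parallels are stretched by k = sec φ.
At 53°: h = 1.000, k = 1.662; principal scales a = 1.662, b = 1.000.
sin(ω/2) = (a − b)/(a + b) = 0.6616/2.662 = 0.2486, so ω = 2 arcsin(0.2486) ≈ 28.8°.

28.8°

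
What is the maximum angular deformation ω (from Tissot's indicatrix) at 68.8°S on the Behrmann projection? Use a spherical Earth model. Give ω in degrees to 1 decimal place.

The Behrmann projection is cylindrical equal-area with φ₀ = 30°. A cylindrical equal-area projection with standard parallel φ₀ has meridian scale h = cos φ / cos φ₀ and parallel scale k = cos φ₀ / cos φ (so areas are preserved, h·k = 1).
At 68.8°: h = 0.4176, k = 2.395; principal scales a = 2.395, b = 0.4176.
sin(ω/2) = (a − b)/(a + b) = 1.977/2.812 = 0.7031, so ω = 2 arcsin(0.7031) ≈ 89.3°.

89.3°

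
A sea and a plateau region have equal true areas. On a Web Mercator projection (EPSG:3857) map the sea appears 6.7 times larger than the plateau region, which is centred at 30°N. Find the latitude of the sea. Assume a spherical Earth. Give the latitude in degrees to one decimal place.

Mercator areal scale is sec²φ, so apparent-area ratio = sec²φ₁ / sec²φ₂ = cos²φ₂ / cos²φ₁.
cos²φ₂ / cos²φ₁ = 6.7  ⇒  cos φ₁ = cos 30° / √6.7 = 0.8660/2.588 = 0.3346.
φ₁ = arccos(0.3346) ≈ 70.5°.

70.5°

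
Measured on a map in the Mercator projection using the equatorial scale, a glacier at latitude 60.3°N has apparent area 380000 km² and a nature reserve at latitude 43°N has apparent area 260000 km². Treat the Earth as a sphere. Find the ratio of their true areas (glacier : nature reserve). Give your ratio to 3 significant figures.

Since Mercator area scale is 1/cos²φ, the true area equals the apparent area multiplied by cos²φ.
True area of glacier: 380000 × cos²(60.3°) = 380000 × 0.2455 = 93280 km².
True area of nature reserve: 260000 × cos²(43°) = 260000 × 0.5349 = 139100 km².
Ratio = 93280 / 139100 ≈ 0.671.

0.671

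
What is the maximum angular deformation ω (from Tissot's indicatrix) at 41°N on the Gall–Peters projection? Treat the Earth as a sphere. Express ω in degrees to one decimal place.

7.5°

The Gall–Peters projection is cylindrical equal-area with φ₀ = 45°. For cylindrical equal-area with standard parallel φ₀, h = cos φ / cos φ₀ and k = cos φ₀ / cos φ, so h·k = 1.
At 41°: h = 1.067, k = 0.9369; principal scales a = 1.067, b = 0.9369.
sin(ω/2) = (a − b)/(a + b) = 0.1304/2.004 = 0.06506, so ω = 2 arcsin(0.06506) ≈ 7.5°.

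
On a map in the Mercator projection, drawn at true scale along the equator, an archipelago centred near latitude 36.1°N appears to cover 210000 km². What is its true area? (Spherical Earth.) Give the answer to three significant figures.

Mercator is conformal, so the point scale is isotropic: h = k = sec φ = 1/cos φ.
Areal scale = k² = sec²φ = 1/cos²(36.1°) = 1/0.8080² = 1.532.
True area = apparent / (areal scale) = 210000 / 1.532 ≈ 137000 km².

137000 km²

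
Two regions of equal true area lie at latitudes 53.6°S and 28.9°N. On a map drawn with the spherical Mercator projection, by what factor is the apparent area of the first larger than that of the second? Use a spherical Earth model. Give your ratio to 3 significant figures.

On Mercator, area is exaggerated by sec²φ = 1/cos²φ.
At 53.6°: sec²(53.6°) = 1/0.5934² = 2.840.
At 28.9°: sec²(28.9°) = 1/0.8755² = 1.305.
Ratio = 2.840/1.305 = cos²(28.9°)/cos²(53.6°) ≈ 2.18.

2.18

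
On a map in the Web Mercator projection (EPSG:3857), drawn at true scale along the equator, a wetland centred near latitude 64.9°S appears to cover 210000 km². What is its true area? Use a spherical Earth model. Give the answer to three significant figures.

For Mercator, h = k = sec φ (a conformal cylindrical projection has a single point scale, 1/cos φ).
Areal scale = k² = sec²φ = 1/cos²(64.9°) = 1/0.4242² = 5.557.
True area = apparent / (areal scale) = 210000 / 5.557 ≈ 37800 km².

37800 km²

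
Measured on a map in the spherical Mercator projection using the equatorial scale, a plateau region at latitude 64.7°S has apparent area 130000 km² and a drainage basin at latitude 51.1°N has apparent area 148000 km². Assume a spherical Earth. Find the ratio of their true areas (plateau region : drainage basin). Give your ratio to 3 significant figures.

Mercator's areal exaggeration is sec²φ; hence true area = (apparent area) · cos²φ.
True area of plateau region: 130000 × cos²(64.7°) = 130000 × 0.1826 = 23740 km².
True area of drainage basin: 148000 × cos²(51.1°) = 148000 × 0.3943 = 58360 km².
Ratio = 23740 / 58360 ≈ 0.407.

0.407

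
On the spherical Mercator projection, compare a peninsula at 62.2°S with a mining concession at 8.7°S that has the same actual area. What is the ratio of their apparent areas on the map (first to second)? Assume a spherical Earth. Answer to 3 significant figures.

4.49

On Mercator, area is exaggerated by sec²φ = 1/cos²φ.
At 62.2°: sec²(62.2°) = 1/0.4664² = 4.597.
At 8.7°: sec²(8.7°) = 1/0.9885² = 1.023.
Ratio = 4.597/1.023 = cos²(8.7°)/cos²(62.2°) ≈ 4.49.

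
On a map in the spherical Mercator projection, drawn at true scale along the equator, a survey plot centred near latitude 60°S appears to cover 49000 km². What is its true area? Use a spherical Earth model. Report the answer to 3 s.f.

12300 km²

The Mercator projection is conformal; its linear scale factor is the same in every direction and equals sec φ = 1/cos φ.
Areal scale = k² = sec²φ = 1/cos²(60°) = 1/0.5000² = 4.000.
True area = apparent / (areal scale) = 49000 / 4.000 ≈ 12300 km².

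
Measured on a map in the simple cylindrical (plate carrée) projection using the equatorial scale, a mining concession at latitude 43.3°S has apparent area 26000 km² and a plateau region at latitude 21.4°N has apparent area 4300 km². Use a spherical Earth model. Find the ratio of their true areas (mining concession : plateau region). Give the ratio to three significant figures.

4.73

On the plate carrée, areal scale = h·k = 1 × sec φ, so true area = apparent × cos φ.
True area of mining concession: 26000 × cos(43.3°) = 26000 × 0.7278 = 18920 km².
True area of plateau region: 4300 × cos(21.4°) = 4300 × 0.9311 = 4004 km².
Ratio = 18920 / 4004 ≈ 4.73.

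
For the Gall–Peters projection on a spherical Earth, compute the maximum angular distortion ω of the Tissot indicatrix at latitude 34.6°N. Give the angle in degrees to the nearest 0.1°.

17.3°

The Gall–Peters projection is cylindrical equal-area with φ₀ = 45°. For cylindrical equal-area with standard parallel φ₀, h = cos φ / cos φ₀ and k = cos φ₀ / cos φ, so h·k = 1.
At 34.6°: h = 1.164, k = 0.8590; principal scales a = 1.164, b = 0.8590.
sin(ω/2) = (a − b)/(a + b) = 0.3051/2.023 = 0.1508, so ω = 2 arcsin(0.1508) ≈ 17.3°.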